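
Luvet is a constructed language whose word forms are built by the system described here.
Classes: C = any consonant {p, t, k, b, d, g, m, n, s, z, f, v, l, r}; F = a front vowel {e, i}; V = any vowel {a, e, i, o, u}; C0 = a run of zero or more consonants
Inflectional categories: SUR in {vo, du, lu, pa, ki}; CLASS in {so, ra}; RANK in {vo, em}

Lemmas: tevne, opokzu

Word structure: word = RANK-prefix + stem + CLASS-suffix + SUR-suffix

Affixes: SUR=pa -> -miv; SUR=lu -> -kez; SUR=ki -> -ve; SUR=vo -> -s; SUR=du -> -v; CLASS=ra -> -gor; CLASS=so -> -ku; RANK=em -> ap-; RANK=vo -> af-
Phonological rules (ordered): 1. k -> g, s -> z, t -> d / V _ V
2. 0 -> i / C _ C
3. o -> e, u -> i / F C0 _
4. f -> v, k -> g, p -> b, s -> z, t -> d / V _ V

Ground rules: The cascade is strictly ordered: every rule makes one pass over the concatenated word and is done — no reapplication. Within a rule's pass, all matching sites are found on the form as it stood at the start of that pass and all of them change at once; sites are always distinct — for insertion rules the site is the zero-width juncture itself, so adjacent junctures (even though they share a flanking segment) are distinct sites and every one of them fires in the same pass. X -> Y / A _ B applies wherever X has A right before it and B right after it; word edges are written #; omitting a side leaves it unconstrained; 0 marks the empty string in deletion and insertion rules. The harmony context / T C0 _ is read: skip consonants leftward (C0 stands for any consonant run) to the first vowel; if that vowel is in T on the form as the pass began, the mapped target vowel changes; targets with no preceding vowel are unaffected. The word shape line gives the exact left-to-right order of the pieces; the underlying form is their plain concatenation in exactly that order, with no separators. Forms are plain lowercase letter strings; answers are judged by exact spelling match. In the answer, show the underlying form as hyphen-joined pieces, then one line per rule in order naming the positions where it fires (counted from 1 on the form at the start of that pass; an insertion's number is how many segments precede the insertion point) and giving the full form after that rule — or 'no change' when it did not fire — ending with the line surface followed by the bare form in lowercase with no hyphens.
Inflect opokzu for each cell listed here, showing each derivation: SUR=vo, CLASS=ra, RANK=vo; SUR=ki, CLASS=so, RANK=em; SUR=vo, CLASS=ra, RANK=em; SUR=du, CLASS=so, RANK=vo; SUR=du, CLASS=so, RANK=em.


cell SUR=vo, CLASS=ra, RANK=vo:
underlying: af-opokzu-gor-s
1. k -> g, s -> z, t -> d / V _ V: no change
2. 0 -> i / C _ C: inserts after position(s) 6, 11: afopokizugoris
3. o -> e, u -> i / F C0 _: fires at position(s) 9: afopokizigoris
4. f -> v, k -> g, p -> b, s -> z, t -> d / V _ V: fires at position(s) 2, 4, 6: avobogizigoris
surface: avobogizigoris

cell SUR=ki, CLASS=so, RANK=em:
underlying: ap-opokzu-ku-ve
1. k -> g, s -> z, t -> d / V _ V: fires at position(s) 9: apopokzuguve
2. 0 -> i / C _ C: inserts after position(s) 6: apopokizuguve
3. o -> e, u -> i / F C0 _: fires at position(s) 9: apopokiziguve
4. f -> v, k -> g, p -> b, s -> z, t -> d / V _ V: fires at position(s) 2, 4, 6: abobogiziguve
surface: abobogiziguve

cell SUR=vo, CLASS=ra, RANK=em:
underlying: ap-opokzu-gor-s
1. k -> g, s -> z, t -> d / V _ V: no change
2. 0 -> i / C _ C: inserts after position(s) 6, 11: apopokizugoris
3. o -> e, u -> i / F C0 _: fires at position(s) 9: apopokizigoris
4. f -> v, k -> g, p -> b, s -> z, t -> d / V _ V: fires at position(s) 2, 4, 6: abobogizigoris
surface: abobogizigoris

cell SUR=du, CLASS=so, RANK=vo:
underlying: af-opokzu-ku-v
1. k -> g, s -> z, t -> d / V _ V: fires at position(s) 9: afopokzuguv
2. 0 -> i / C _ C: inserts after position(s) 6: afopokizuguv
3. o -> e, u -> i / F C0 _: fires at position(s) 9: afopokiziguv
4. f -> v, k -> g, p -> b, s -> z, t -> d / V _ V: fires at position(s) 2, 4, 6: avobogiziguv
surface: avobogiziguv

cell SUR=du, CLASS=so, RANK=em:
underlying: ap-opokzu-ku-v
1. k -> g, s -> z, t -> d / V _ V: fires at position(s) 9: apopokzuguv
2. 0 -> i / C _ C: inserts after position(s) 6: apopokizuguv
3. o -> e, u -> i / F C0 _: fires at position(s) 9: apopokiziguv
4. f -> v, k -> g, p -> b, s -> z, t -> d / V _ V: fires at position(s) 2, 4, 6: abobogiziguv
surface: abobogiziguv


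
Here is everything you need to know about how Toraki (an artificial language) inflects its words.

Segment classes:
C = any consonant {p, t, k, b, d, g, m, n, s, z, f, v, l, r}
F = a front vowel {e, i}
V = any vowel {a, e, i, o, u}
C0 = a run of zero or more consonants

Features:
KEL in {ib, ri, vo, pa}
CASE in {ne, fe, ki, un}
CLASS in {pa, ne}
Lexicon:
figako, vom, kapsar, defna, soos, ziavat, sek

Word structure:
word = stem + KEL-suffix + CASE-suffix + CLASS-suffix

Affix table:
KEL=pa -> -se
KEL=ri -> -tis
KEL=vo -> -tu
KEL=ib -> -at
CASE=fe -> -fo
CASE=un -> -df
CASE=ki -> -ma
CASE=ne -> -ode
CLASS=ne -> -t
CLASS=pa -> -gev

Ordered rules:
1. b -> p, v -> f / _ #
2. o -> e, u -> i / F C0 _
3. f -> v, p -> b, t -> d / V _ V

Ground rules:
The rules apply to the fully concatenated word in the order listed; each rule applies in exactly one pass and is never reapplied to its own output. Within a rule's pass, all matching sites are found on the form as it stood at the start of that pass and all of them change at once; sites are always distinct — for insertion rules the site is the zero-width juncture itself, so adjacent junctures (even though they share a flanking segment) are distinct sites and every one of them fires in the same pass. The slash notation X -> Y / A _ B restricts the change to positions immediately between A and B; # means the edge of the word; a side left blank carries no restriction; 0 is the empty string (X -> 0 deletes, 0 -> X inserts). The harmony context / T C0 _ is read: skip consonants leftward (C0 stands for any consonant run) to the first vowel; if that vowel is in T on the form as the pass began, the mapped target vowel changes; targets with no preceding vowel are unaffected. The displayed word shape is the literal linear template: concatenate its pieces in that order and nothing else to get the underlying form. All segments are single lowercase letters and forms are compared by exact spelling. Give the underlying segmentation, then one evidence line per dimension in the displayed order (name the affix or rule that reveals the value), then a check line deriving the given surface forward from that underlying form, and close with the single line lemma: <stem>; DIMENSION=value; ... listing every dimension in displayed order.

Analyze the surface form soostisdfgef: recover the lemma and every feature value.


underlying: soos-tis-df-gev
KEL=ri - signalled by the affix -tis
CASE=un - signalled by the affix -df
CLASS=pa - signalled by the affix -gev
check: soostisdfgev -> soostisdfgef -> soostisdfgef -> soostisdfgef
lemma: soos; KEL=ri; CASE=un; CLASS=pa


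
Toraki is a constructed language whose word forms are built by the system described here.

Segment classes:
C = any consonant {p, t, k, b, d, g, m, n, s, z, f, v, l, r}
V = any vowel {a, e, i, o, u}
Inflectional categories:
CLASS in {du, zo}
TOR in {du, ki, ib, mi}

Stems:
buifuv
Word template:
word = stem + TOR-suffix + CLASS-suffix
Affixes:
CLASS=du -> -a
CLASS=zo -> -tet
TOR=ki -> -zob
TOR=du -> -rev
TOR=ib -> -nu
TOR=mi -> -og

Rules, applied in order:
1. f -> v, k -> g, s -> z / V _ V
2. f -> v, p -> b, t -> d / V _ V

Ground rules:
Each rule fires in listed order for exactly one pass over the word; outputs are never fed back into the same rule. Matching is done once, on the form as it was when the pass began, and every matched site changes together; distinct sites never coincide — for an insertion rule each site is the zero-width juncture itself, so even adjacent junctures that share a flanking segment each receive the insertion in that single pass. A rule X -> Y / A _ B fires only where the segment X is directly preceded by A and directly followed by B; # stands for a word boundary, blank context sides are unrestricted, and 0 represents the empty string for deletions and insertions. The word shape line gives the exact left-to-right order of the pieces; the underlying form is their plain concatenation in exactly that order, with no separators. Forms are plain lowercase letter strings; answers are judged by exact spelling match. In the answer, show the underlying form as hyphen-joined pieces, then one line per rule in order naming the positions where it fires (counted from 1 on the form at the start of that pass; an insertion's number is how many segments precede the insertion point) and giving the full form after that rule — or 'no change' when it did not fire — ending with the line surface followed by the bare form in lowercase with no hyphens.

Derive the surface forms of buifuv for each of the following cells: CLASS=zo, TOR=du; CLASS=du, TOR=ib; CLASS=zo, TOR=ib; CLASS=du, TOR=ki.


cell CLASS=zo, TOR=du:
underlying: buifuv-rev-tet
1. f -> v, k -> g, s -> z / V _ V: fires at position(s) 4: buivuvrevtet
2. f -> v, p -> b, t -> d / V _ V: no change
surface: buivuvrevtet

cell CLASS=du, TOR=ib:
underlying: buifuv-nu-a
1. f -> v, k -> g, s -> z / V _ V: fires at position(s) 4: buivuvnua
2. f -> v, p -> b, t -> d / V _ V: no change
surface: buivuvnua

cell CLASS=zo, TOR=ib:
underlying: buifuv-nu-tet
1. f -> v, k -> g, s -> z / V _ V: fires at position(s) 4: buivuvnutet
2. f -> v, p -> b, t -> d / V _ V: fires at position(s) 9: buivuvnudet
surface: buivuvnudet

cell CLASS=du, TOR=ki:
underlying: buifuv-zob-a
1. f -> v, k -> g, s -> z / V _ V: fires at position(s) 4: buivuvzoba
2. f -> v, p -> b, t -> d / V _ V: no change
surface: buivuvzoba


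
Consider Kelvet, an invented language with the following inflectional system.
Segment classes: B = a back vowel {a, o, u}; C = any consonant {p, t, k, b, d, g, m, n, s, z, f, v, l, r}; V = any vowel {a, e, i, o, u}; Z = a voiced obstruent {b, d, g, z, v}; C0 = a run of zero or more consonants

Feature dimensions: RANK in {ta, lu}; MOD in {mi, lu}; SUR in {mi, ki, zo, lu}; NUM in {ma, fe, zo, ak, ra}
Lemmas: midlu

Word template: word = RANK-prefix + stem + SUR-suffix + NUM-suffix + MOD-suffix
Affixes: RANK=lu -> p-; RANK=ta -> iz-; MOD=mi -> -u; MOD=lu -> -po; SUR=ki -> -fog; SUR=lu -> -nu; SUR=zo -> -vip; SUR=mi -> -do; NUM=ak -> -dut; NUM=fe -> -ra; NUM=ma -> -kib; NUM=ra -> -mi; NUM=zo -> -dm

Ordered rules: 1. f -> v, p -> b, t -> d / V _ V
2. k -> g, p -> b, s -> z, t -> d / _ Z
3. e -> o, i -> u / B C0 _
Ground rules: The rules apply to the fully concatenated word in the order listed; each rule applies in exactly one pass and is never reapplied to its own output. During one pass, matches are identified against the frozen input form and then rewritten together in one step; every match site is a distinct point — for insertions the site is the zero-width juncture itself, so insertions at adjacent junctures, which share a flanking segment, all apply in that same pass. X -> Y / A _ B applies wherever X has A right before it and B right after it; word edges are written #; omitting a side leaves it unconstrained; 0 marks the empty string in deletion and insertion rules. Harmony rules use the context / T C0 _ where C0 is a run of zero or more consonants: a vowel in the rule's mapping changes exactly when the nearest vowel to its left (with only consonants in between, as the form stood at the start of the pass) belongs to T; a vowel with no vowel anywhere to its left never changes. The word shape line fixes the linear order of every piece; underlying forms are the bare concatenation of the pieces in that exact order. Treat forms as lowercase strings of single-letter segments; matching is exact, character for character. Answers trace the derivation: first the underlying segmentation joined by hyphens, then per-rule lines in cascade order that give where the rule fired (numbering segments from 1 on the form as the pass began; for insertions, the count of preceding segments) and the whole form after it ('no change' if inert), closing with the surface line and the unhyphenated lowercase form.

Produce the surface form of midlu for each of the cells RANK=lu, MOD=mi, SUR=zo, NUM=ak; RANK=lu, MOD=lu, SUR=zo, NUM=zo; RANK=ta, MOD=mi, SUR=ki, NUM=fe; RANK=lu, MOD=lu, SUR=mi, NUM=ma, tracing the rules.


cell RANK=lu, MOD=mi, SUR=zo, NUM=ak:
underlying: p-midlu-vip-dut-u
1. f -> v, p -> b, t -> d / V _ V: fires at position(s) 12: pmidluvipdudu
2. k -> g, p -> b, s -> z, t -> d / _ Z: fires at position(s) 9: pmidluvibdudu
3. e -> o, i -> u / B C0 _: fires at position(s) 8: pmidluvubdudu
surface: pmidluvubdudu

cell RANK=lu, MOD=lu, SUR=zo, NUM=zo:
underlying: p-midlu-vip-dm-po
1. f -> v, p -> b, t -> d / V _ V: no change
2. k -> g, p -> b, s -> z, t -> d / _ Z: fires at position(s) 9: pmidluvibdmpo
3. e -> o, i -> u / B C0 _: fires at position(s) 8: pmidluvubdmpo
surface: pmidluvubdmpo

cell RANK=ta, MOD=mi, SUR=ki, NUM=fe:
underlying: iz-midlu-fog-ra-u
1. f -> v, p -> b, t -> d / V _ V: fires at position(s) 8: izmidluvograu
2. k -> g, p -> b, s -> z, t -> d / _ Z: no change
3. e -> o, i -> u / B C0 _: no change
surface: izmidluvograu

cell RANK=lu, MOD=lu, SUR=mi, NUM=ma:
underlying: p-midlu-do-kib-po
1. f -> v, p -> b, t -> d / V _ V: no change
2. k -> g, p -> b, s -> z, t -> d / _ Z: no change
3. e -> o, i -> u / B C0 _: fires at position(s) 10: pmidludokubpo
surface: pmidludokubpo


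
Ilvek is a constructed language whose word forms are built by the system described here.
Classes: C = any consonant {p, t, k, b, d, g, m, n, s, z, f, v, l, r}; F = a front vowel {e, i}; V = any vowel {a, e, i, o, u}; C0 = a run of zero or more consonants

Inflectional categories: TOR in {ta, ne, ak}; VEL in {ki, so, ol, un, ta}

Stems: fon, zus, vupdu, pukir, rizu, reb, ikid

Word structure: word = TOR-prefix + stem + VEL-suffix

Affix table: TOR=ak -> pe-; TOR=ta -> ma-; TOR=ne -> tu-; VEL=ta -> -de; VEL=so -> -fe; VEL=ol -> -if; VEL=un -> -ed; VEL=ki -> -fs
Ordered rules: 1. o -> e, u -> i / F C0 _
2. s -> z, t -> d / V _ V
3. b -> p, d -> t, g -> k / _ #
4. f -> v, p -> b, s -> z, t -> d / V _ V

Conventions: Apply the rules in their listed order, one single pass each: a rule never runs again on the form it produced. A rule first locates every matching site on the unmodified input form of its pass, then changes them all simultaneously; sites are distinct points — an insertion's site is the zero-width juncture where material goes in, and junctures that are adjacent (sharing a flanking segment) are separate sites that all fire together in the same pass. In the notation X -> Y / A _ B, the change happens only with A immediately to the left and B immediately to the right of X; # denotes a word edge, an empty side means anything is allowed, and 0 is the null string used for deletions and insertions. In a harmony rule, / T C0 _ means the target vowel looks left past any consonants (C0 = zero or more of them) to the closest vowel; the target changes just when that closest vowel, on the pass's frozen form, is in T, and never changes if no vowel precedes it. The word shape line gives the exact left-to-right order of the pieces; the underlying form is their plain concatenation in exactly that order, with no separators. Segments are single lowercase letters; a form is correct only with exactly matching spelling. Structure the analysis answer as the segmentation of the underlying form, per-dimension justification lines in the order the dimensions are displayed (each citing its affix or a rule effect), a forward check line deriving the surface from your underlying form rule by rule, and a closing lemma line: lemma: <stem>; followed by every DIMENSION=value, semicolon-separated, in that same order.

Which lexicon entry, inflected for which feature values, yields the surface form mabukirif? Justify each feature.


underlying: ma-pukir-if
TOR=ta - signalled by the affix ma-
VEL=ol - signalled by the affix -if
check: mapukirif -> mapukirif -> mapukirif -> mapukirif -> mabukirif
lemma: pukir; TOR=ta; VEL=ol


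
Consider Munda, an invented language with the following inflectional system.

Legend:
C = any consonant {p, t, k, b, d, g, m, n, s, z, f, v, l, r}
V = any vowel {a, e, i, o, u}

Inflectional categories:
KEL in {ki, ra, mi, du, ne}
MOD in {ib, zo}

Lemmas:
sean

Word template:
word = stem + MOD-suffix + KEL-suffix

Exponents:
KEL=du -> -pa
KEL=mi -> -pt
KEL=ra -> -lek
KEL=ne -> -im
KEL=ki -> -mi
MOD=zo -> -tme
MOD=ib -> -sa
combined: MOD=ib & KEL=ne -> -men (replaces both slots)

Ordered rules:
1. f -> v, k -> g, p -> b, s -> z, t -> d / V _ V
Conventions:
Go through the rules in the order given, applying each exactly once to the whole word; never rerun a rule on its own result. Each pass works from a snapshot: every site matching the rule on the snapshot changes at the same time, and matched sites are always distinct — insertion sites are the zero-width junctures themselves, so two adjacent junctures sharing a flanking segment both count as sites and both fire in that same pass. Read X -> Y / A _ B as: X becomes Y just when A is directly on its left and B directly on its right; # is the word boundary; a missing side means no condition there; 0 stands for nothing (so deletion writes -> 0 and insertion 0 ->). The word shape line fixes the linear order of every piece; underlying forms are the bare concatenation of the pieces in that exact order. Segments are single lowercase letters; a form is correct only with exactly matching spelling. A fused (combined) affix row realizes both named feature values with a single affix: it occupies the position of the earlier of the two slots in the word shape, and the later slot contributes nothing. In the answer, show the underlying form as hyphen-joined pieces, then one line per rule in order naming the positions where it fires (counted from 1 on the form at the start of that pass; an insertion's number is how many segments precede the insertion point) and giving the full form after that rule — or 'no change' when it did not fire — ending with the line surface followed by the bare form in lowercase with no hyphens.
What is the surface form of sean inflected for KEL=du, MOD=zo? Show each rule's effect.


underlying: sean-tme-pa
1. f -> v, k -> g, p -> b, s -> z, t -> d / V _ V: fires at position(s) 8: seantmeba
surface: seantmeba


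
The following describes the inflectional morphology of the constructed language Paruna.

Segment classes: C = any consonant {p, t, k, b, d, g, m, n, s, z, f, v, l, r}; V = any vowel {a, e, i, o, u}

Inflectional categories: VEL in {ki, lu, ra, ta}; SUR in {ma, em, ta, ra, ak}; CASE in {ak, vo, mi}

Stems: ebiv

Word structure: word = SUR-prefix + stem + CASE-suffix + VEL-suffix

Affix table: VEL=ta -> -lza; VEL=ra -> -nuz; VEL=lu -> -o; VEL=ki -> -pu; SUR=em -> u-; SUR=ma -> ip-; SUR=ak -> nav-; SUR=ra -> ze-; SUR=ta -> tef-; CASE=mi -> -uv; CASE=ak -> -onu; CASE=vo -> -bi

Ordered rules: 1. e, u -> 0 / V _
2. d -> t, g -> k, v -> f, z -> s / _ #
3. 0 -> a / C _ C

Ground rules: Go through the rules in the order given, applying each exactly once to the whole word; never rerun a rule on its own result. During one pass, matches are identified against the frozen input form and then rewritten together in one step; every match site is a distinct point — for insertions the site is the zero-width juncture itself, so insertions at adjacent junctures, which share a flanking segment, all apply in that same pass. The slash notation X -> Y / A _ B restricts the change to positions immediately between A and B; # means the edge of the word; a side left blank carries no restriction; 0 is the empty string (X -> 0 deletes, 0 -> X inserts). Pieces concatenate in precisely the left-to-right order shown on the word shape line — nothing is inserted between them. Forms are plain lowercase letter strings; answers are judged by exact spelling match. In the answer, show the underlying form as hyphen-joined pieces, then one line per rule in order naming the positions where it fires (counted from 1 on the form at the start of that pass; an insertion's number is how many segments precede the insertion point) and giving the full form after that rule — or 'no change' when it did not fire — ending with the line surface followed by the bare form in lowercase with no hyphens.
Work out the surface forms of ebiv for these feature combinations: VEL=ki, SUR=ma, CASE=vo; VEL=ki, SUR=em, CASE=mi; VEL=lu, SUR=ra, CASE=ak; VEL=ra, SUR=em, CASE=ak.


cell VEL=ki, SUR=ma, CASE=vo:
underlying: ip-ebiv-bi-pu
1. e, u -> 0 / V _: no change
2. d -> t, g -> k, v -> f, z -> s / _ #: no change
3. 0 -> a / C _ C: inserts after position(s) 6: ipebivabipu
surface: ipebivabipu

cell VEL=ki, SUR=em, CASE=mi:
underlying: u-ebiv-uv-pu
1. e, u -> 0 / V _: fires at position(s) 2: ubivuvpu
2. d -> t, g -> k, v -> f, z -> s / _ #: no change
3. 0 -> a / C _ C: inserts after position(s) 6: ubivuvapu
surface: ubivuvapu

cell VEL=lu, SUR=ra, CASE=ak:
underlying: ze-ebiv-onu-o
1. e, u -> 0 / V _: fires at position(s) 3: zebivonuo
2. d -> t, g -> k, v -> f, z -> s / _ #: no change
3. 0 -> a / C _ C: no change
surface: zebivonuo

cell VEL=ra, SUR=em, CASE=ak:
underlying: u-ebiv-onu-nuz
1. e, u -> 0 / V _: fires at position(s) 2: ubivonunuz
2. d -> t, g -> k, v -> f, z -> s / _ #: fires at position(s) 10: ubivonunus
3. 0 -> a / C _ C: no change
surface: ubivonunus


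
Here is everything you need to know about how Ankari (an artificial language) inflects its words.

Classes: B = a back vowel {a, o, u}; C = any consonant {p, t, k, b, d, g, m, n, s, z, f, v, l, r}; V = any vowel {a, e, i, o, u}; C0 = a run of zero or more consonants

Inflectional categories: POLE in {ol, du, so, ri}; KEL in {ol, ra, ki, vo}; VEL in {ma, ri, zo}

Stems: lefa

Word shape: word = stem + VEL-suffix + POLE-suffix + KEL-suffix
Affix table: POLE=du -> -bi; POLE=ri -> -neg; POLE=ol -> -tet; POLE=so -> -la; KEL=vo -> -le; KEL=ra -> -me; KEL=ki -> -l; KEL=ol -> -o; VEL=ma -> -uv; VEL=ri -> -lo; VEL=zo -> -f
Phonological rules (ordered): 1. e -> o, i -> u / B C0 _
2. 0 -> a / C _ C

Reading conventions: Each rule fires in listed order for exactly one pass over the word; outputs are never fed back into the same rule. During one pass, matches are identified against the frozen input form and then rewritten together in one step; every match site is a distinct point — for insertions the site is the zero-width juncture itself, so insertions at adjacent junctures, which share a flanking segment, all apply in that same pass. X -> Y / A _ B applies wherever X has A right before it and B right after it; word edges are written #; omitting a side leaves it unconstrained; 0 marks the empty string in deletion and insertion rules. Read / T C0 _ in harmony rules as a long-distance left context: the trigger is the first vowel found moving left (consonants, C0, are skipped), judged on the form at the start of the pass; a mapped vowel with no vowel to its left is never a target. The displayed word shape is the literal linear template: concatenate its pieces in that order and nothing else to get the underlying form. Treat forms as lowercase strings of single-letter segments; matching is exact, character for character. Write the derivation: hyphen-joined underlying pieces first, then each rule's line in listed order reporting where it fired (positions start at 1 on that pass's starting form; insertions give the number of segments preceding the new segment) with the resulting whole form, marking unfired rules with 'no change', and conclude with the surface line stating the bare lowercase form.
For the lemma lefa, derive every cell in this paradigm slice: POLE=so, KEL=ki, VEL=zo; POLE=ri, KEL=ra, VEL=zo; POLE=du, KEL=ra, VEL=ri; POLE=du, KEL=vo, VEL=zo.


cell POLE=so, KEL=ki, VEL=zo:
underlying: lefa-f-la-l
1. e -> o, i -> u / B C0 _: no change
2. 0 -> a / C _ C: inserts after position(s) 5: lefafalal
surface: lefafalal

cell POLE=ri, KEL=ra, VEL=zo:
underlying: lefa-f-neg-me
1. e -> o, i -> u / B C0 _: fires at position(s) 7: lefafnogme
2. 0 -> a / C _ C: inserts after position(s) 5, 8: lefafanogame
surface: lefafanogame

cell POLE=du, KEL=ra, VEL=ri:
underlying: lefa-lo-bi-me
1. e -> o, i -> u / B C0 _: fires at position(s) 8: lefalobume
2. 0 -> a / C _ C: no change
surface: lefalobume

cell POLE=du, KEL=vo, VEL=zo:
underlying: lefa-f-bi-le
1. e -> o, i -> u / B C0 _: fires at position(s) 7: lefafbule
2. 0 -> a / C _ C: inserts after position(s) 5: lefafabule
surface: lefafabule


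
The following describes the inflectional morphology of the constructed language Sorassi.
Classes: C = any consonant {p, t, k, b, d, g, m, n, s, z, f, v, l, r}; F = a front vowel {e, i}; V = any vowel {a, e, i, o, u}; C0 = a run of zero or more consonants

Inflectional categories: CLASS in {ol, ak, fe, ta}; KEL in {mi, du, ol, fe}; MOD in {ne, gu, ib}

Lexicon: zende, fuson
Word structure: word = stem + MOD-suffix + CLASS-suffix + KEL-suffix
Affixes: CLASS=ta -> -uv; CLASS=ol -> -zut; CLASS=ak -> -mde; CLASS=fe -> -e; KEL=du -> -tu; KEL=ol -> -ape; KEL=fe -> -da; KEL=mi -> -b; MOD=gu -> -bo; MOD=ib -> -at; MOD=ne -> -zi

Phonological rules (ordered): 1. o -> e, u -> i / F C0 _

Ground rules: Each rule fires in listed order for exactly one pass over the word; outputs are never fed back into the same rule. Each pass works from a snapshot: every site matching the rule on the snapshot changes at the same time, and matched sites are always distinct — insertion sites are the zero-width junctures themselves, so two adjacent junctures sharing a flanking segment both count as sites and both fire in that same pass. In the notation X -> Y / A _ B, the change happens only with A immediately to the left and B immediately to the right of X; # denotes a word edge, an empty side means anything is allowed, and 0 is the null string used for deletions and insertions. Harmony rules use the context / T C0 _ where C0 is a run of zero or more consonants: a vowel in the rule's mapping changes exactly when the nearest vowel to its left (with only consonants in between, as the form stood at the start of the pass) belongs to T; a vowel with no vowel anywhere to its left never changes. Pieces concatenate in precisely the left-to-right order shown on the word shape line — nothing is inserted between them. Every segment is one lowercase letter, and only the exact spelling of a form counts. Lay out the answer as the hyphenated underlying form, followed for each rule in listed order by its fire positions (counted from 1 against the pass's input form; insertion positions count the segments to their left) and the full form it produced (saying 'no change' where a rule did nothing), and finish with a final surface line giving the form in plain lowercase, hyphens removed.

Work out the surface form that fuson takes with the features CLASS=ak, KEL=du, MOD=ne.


underlying: fuson-zi-mde-tu
1. o -> e, u -> i / F C0 _: fires at position(s) 12: fusonzimdeti
surface: fusonzimdeti


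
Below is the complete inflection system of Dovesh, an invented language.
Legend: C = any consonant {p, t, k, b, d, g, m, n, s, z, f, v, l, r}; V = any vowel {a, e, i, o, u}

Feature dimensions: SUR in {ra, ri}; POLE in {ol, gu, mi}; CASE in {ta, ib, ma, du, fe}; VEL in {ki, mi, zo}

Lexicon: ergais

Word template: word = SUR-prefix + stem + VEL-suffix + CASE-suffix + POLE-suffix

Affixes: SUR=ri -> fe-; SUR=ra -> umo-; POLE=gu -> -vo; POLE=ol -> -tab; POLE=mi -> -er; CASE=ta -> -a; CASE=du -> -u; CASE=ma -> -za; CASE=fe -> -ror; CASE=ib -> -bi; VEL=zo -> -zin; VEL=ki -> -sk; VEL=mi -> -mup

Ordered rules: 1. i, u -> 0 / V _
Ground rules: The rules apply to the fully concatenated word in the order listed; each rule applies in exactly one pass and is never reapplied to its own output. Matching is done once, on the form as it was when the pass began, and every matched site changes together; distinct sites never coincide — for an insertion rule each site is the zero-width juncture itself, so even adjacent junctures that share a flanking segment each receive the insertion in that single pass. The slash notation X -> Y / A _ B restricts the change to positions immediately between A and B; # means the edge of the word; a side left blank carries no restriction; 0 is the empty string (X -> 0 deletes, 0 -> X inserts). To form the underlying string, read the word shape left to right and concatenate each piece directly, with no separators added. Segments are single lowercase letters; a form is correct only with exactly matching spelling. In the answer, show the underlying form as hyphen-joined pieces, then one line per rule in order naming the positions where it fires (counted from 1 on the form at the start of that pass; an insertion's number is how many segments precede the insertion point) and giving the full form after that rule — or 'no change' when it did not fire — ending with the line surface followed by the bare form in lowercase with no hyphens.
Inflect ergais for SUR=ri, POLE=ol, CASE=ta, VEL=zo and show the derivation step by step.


underlying: fe-ergais-zin-a-tab
1. i, u -> 0 / V _: fires at position(s) 7: feergaszinatab
surface: feergaszinatab


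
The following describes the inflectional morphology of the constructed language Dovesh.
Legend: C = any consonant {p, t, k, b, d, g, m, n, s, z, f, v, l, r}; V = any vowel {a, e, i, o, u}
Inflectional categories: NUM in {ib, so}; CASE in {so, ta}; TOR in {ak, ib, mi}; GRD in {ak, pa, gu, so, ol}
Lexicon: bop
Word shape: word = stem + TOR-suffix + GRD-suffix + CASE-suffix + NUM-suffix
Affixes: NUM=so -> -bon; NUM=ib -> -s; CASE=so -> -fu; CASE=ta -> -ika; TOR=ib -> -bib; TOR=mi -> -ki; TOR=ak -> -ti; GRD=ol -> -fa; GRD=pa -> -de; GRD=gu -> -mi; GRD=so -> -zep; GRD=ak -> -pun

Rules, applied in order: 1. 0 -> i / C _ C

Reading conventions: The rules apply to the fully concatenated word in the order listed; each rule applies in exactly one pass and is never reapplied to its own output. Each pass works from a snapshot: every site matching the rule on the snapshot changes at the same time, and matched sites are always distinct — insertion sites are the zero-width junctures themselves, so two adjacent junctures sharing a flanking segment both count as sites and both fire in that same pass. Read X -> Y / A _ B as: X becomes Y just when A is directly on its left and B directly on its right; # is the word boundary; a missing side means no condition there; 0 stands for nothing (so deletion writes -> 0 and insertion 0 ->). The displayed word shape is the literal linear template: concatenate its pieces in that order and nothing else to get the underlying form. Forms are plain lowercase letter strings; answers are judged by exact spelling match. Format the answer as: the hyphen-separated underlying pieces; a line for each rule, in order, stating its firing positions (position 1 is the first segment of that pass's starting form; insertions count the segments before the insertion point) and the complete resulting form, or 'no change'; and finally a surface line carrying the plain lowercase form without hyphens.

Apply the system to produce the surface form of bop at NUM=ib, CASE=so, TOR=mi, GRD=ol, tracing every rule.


underlying: bop-ki-fa-fu-s
1. 0 -> i / C _ C: inserts after position(s) 3: bopikifafus
surface: bopikifafus


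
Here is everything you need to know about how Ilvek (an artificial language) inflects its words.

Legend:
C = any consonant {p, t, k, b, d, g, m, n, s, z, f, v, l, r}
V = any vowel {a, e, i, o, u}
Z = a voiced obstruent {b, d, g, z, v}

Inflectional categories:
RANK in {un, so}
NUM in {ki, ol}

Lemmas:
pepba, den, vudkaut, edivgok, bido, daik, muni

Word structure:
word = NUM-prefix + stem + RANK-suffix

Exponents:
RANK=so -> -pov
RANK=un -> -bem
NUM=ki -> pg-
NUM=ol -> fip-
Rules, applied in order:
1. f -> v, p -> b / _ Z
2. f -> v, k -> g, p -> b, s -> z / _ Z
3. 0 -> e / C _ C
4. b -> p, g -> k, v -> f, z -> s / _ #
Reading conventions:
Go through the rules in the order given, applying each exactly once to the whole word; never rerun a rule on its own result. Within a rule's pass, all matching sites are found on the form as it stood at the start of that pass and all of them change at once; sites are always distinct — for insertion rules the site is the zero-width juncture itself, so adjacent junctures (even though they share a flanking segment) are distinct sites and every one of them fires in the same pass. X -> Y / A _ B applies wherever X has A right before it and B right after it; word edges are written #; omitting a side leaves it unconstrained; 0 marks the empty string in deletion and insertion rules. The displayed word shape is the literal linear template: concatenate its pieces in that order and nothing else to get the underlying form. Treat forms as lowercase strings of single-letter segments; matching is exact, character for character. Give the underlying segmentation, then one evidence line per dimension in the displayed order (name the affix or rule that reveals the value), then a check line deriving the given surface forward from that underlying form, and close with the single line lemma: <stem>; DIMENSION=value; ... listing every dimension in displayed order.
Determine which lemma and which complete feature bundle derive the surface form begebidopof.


underlying: pg-bido-pov
RANK=so - signalled by the affix -pov
NUM=ki - signalled by the affix pg-
check: pgbidopov -> bgbidopov -> bgbidopov -> begebidopov -> begebidopof
lemma: bido; RANK=so; NUM=ki


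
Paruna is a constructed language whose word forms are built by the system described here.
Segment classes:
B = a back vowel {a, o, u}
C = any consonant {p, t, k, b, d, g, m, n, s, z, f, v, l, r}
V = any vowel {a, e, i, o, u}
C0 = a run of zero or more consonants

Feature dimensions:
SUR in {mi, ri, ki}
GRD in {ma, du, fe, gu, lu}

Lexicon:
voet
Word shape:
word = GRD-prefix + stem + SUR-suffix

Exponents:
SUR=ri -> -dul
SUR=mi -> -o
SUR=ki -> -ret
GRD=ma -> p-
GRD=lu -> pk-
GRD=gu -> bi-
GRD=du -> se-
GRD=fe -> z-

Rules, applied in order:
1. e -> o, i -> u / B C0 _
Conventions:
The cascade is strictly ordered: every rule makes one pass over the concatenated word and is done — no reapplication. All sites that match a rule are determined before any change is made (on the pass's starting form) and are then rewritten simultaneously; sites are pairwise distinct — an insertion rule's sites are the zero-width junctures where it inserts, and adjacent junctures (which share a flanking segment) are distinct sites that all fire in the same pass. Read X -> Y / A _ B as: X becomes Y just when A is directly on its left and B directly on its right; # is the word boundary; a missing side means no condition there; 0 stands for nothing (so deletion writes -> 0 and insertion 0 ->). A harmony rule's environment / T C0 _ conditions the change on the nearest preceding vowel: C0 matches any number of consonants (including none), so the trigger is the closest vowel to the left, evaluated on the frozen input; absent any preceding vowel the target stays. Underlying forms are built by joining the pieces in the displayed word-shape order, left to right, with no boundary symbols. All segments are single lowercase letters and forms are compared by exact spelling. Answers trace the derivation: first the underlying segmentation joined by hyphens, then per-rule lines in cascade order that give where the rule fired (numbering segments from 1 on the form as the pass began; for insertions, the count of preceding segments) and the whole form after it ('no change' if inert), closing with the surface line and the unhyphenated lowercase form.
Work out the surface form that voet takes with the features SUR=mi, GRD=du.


underlying: se-voet-o
1. e -> o, i -> u / B C0 _: fires at position(s) 5: sevooto
surface: sevooto


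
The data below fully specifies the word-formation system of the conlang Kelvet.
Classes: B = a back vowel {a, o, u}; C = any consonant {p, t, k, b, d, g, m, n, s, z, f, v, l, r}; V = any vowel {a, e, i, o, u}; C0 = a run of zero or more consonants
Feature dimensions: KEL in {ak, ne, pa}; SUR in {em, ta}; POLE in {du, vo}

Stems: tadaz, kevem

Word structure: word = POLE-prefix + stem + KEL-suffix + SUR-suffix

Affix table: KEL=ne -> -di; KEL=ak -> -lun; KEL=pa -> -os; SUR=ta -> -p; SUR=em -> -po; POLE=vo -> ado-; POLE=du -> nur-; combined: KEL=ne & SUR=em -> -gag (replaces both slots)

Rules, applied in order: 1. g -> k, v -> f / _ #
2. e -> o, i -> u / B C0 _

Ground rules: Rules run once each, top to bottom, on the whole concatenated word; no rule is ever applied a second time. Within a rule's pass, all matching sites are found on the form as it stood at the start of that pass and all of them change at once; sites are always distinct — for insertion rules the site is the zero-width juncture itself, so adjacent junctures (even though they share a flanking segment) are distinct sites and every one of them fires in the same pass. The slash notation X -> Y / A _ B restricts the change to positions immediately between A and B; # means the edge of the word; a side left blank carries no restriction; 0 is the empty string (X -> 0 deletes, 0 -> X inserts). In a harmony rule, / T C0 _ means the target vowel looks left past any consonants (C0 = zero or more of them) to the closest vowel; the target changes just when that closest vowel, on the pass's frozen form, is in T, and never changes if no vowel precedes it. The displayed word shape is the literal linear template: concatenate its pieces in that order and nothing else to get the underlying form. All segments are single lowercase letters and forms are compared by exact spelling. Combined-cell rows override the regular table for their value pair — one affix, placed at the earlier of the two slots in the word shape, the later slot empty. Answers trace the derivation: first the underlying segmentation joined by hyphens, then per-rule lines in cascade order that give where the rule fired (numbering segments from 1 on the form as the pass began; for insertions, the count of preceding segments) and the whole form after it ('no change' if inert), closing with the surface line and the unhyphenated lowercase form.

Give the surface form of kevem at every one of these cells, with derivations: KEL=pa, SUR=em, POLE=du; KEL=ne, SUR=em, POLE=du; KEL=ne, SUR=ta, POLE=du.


cell KEL=pa, SUR=em, POLE=du:
underlying: nur-kevem-os-po
1. g -> k, v -> f / _ #: no change
2. e -> o, i -> u / B C0 _: fires at position(s) 5: nurkovemospo
surface: nurkovemospo

cell KEL=ne, SUR=em, POLE=du:
underlying: nur-kevem-gag
1. g -> k, v -> f / _ #: fires at position(s) 11: nurkevemgak
2. e -> o, i -> u / B C0 _: fires at position(s) 5: nurkovemgak
surface: nurkovemgak

cell KEL=ne, SUR=ta, POLE=du:
underlying: nur-kevem-di-p
1. g -> k, v -> f / _ #: no change
2. e -> o, i -> u / B C0 _: fires at position(s) 5: nurkovemdip
surface: nurkovemdip


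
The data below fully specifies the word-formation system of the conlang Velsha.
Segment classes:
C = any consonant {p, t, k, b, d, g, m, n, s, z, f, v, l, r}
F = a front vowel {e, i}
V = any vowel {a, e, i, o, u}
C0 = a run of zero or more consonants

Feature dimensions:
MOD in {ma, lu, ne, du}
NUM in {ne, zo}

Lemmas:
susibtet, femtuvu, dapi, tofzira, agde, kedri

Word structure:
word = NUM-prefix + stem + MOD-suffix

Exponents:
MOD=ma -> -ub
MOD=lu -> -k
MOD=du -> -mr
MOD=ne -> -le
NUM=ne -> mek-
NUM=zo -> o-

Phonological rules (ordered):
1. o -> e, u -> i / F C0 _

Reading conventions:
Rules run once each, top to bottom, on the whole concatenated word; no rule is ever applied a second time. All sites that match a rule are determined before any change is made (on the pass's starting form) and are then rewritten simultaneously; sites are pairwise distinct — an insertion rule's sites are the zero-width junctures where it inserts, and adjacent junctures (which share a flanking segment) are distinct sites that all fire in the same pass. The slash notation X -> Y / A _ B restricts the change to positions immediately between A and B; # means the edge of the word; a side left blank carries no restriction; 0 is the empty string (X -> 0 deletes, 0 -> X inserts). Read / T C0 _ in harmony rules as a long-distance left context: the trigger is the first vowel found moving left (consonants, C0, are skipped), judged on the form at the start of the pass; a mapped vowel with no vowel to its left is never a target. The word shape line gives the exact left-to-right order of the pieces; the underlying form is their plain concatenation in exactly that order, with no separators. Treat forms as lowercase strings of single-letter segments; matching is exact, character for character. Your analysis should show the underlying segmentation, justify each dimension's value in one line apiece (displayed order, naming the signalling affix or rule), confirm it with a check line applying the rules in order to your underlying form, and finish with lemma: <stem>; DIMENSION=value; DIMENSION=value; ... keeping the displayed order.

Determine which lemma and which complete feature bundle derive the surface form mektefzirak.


underlying: mek-tofzira-k
MOD=lu - signalled by the affix -k
NUM=ne - signalled by the affix mek-
check: mektofzirak -> mektefzirak
lemma: tofzira; MOD=lu; NUM=ne
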